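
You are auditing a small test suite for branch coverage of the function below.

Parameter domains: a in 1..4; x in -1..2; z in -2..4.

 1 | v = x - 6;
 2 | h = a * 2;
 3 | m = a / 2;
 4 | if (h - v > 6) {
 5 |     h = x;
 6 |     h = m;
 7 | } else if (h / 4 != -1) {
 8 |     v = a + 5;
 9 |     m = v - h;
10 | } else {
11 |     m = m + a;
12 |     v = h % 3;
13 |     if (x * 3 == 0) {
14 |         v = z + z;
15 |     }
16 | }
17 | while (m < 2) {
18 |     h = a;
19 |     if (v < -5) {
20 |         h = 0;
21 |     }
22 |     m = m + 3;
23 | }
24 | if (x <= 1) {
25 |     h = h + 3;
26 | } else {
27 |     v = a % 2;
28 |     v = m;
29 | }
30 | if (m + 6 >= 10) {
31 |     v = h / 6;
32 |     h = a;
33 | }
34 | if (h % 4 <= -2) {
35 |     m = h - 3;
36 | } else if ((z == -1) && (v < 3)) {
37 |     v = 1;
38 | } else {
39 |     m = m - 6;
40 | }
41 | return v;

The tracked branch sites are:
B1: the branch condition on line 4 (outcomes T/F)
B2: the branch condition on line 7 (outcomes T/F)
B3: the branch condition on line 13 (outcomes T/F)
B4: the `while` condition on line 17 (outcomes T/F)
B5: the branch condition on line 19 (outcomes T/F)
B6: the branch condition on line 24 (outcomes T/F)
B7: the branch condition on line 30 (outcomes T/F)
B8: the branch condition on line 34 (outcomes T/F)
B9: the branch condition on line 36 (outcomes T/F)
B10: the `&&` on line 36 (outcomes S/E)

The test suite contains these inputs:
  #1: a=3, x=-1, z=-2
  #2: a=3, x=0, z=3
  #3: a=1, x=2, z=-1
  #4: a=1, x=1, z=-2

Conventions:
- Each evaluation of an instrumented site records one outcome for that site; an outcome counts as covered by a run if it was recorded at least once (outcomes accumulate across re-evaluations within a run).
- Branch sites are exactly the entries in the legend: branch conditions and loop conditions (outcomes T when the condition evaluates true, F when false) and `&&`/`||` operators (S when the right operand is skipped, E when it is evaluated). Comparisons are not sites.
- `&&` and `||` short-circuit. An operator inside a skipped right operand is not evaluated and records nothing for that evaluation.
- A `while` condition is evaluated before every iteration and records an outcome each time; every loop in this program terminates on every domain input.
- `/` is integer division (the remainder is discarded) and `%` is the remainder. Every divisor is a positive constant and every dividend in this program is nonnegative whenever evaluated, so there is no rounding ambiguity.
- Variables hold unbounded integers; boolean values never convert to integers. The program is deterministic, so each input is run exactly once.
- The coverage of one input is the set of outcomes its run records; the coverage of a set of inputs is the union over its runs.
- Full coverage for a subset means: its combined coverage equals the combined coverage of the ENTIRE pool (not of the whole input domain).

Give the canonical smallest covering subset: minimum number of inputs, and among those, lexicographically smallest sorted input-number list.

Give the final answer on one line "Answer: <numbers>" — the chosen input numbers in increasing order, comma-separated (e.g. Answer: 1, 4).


test 1 (a=3, x=-1, z=-2) fires B1->T, B4->T, B5->T, B4->F, B6->T, B7->T, B8->F, B10->S, B9->F; hits B1=T, B4=T, B4=F, B5=T, B6=T, B7=T, B8=F, B9=F, B10=S
test 2 (a=3, x=0, z=3) fires B1->T, B4->T, B5->T, B4->F, B6->T, B7->T, B8->F, B10->S, B9->F; hits B1=T, B4=T, B4=F, B5=T, B6=T, B7=T, B8=F, B9=F, B10=S
test 3 (a=1, x=2, z=-1) fires B1->F, B2->T, B4->F, B6->F, B7->T, B8->F, B10->E, B9->T; hits B1=F, B2=T, B4=F, B6=F, B7=T, B8=F, B9=T, B10=E
test 4 (a=1, x=1, z=-2) fires B1->T, B4->T, B5->F, B4->F, B6->T, B7->F, B8->F, B10->S, B9->F; hits B1=T, B4=T, B4=F, B5=F, B6=T, B7=F, B8=F, B9=F, B10=S
together the pool reaches 16 outcomes: B1=T, B1=F, B2=T, B4=T, B4=F, B5=T, B5=F, B6=T, B6=F, B7=T, B7=F, B8=F, B9=T, B9=F, B10=S, B10=E
no size-1 subset reaches all 16 outcomes (best union: 9/16)
no size-2 subset reaches all 16 outcomes (best union: 15/16)
size 3: inputs {1, 3, 4} cover all 16 outcomes, and no lexicographically smaller subset of this size does
Answer: 1, 3, 4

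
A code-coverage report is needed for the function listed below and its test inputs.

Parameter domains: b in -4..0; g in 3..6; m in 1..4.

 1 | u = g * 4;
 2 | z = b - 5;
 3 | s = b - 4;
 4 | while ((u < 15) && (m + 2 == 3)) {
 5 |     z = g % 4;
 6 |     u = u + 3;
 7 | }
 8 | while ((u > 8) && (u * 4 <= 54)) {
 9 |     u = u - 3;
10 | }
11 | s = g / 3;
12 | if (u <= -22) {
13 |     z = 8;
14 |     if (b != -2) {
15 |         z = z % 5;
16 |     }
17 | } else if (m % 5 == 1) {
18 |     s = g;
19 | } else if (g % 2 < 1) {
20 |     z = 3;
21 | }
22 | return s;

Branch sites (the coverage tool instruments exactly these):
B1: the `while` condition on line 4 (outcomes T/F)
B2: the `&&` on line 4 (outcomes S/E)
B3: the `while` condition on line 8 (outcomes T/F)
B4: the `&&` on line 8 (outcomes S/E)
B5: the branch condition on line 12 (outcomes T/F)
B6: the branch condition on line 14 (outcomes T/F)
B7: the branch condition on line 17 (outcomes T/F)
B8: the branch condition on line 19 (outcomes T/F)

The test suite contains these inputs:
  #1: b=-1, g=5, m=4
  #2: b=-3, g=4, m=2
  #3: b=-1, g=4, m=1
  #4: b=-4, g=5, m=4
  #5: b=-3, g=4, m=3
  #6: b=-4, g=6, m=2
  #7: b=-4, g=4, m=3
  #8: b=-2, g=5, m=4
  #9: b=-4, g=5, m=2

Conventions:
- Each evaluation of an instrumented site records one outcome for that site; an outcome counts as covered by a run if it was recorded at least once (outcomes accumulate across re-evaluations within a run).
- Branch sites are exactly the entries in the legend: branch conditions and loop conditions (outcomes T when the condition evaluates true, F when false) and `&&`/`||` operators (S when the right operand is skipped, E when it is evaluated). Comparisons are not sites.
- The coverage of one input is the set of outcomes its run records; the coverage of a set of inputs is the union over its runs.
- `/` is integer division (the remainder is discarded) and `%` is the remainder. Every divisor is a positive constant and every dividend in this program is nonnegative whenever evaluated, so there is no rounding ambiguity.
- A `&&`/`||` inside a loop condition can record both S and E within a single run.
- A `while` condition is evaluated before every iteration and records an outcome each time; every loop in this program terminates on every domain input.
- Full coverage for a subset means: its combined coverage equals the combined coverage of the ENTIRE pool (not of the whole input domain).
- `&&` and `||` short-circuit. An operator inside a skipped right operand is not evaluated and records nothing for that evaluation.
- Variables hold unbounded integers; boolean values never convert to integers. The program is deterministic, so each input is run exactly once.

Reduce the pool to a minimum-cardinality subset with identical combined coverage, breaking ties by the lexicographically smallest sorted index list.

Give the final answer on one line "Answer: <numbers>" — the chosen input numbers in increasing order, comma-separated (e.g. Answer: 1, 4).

#1 (b=-1, g=5, m=4) -> B2->S, B1->F, B4->E, B3->F, B5->F, B7->F, B8->F; covered: B1=F, B2=S, B3=F, B4=E, B5=F, B7=F, B8=F
#2 (b=-3, g=4, m=2) -> B2->S, B1->F, B4->E, B3->F, B5->F, B7->F, B8->T; covered: B1=F, B2=S, B3=F, B4=E, B5=F, B7=F, B8=T
#3 (b=-1, g=4, m=1) -> B2->S, B1->F, B4->E, B3->F, B5->F, B7->T; covered: B1=F, B2=S, B3=F, B4=E, B5=F, B7=T
#4 (b=-4, g=5, m=4) -> B2->S, B1->F, B4->E, B3->F, B5->F, B7->F, B8->F; covered: B1=F, B2=S, B3=F, B4=E, B5=F, B7=F, B8=F
#5 (b=-3, g=4, m=3) -> B2->S, B1->F, B4->E, B3->F, B5->F, B7->F, B8->T; covered: B1=F, B2=S, B3=F, B4=E, B5=F, B7=F, B8=T
#6 (b=-4, g=6, m=2) -> B2->S, B1->F, B4->E, B3->F, B5->F, B7->F, B8->T; covered: B1=F, B2=S, B3=F, B4=E, B5=F, B7=F, B8=T
#7 (b=-4, g=4, m=3) -> B2->S, B1->F, B4->E, B3->F, B5->F, B7->F, B8->T; covered: B1=F, B2=S, B3=F, B4=E, B5=F, B7=F, B8=T
#8 (b=-2, g=5, m=4) -> B2->S, B1->F, B4->E, B3->F, B5->F, B7->F, B8->F; covered: B1=F, B2=S, B3=F, B4=E, B5=F, B7=F, B8=F
#9 (b=-4, g=5, m=2) -> B2->S, B1->F, B4->E, B3->F, B5->F, B7->F, B8->F; covered: B1=F, B2=S, B3=F, B4=E, B5=F, B7=F, B8=F
union over all inputs: B1=F, B2=S, B3=F, B4=E, B5=F, B7=T, B7=F, B8=T, B8=F (9 outcomes)
no size-1 subset reaches all 9 outcomes (best union: 7/9)
no size-2 subset reaches all 9 outcomes (best union: 8/9)
at size 3, {1, 2, 3} reaches all 9 outcomes; every lexicographically earlier size-3 subset fails

Answer: 1, 2, 3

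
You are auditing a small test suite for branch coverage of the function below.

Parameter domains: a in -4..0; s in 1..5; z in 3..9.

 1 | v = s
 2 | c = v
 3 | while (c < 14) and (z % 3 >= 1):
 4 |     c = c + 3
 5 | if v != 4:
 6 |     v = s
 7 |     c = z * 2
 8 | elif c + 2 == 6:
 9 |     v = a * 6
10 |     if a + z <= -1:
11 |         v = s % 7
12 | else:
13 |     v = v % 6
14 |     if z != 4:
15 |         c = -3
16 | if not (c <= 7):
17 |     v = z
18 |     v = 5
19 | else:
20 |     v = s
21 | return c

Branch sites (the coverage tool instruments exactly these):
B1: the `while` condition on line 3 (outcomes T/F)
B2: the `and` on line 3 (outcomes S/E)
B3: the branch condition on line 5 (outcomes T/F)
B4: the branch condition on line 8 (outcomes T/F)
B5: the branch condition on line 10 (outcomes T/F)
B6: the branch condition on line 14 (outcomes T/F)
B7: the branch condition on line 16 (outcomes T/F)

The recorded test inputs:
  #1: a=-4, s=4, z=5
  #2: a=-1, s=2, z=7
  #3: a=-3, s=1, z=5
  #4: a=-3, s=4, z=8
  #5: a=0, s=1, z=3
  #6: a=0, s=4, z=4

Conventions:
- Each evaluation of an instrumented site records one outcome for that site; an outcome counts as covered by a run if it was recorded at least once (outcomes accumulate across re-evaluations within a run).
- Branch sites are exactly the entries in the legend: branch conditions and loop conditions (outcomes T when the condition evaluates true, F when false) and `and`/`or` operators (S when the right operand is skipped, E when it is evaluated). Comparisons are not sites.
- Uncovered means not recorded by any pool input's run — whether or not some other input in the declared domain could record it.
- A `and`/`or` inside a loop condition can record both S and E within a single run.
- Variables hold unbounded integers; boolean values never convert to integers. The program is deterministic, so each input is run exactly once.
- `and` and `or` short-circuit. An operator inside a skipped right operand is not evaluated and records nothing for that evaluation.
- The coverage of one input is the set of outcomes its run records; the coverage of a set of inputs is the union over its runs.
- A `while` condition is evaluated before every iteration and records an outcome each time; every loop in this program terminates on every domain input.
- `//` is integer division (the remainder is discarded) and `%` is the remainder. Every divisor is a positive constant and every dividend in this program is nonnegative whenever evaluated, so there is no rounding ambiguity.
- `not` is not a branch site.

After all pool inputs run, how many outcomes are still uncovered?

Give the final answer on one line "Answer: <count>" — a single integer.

input #1 (a=-4, s=4, z=5): events B2->E, B1->T, B2->E, B1->T, B2->E, B1->T, B2->E, B1->T, B2->S, B1->F, B3->F, B4->F, B6->T, B7->F; covers B1=T, B1=F, B2=S, B2=E, B3=F, B4=F, B6=T, B7=F
input #2 (a=-1, s=2, z=7): events B2->E, B1->T, B2->E, B1->T, B2->E, B1->T, B2->E, B1->T, B2->S, B1->F, B3->T, B7->T; covers B1=T, B1=F, B2=S, B2=E, B3=T, B7=T
input #3 (a=-3, s=1, z=5): events B2->E, B1->T, B2->E, B1->T, B2->E, B1->T, B2->E, B1->T, B2->E, B1->T, B2->S, B1->F, B3->T, B7->T; covers B1=T, B1=F, B2=S, B2=E, B3=T, B7=T
input #4 (a=-3, s=4, z=8): events B2->E, B1->T, B2->E, B1->T, B2->E, B1->T, B2->E, B1->T, B2->S, B1->F, B3->F, B4->F, B6->T, B7->F; covers B1=T, B1=F, B2=S, B2=E, B3=F, B4=F, B6=T, B7=F
input #5 (a=0, s=1, z=3): events B2->E, B1->F, B3->T, B7->F; covers B1=F, B2=E, B3=T, B7=F
input #6 (a=0, s=4, z=4): events B2->E, B1->T, B2->E, B1->T, B2->E, B1->T, B2->E, B1->T, B2->S, B1->F, B3->F, B4->F, B6->F, B7->T; covers B1=T, B1=F, B2=S, B2=E, B3=F, B4=F, B6=F, B7=T
union over the pool: B1=T, B1=F, B2=S, B2=E, B3=T, B3=F, B4=F, B6=T, B6=F, B7=T, B7=F
uncovered (3 of 14): B4=T, B5=T, B5=F

Answer: 3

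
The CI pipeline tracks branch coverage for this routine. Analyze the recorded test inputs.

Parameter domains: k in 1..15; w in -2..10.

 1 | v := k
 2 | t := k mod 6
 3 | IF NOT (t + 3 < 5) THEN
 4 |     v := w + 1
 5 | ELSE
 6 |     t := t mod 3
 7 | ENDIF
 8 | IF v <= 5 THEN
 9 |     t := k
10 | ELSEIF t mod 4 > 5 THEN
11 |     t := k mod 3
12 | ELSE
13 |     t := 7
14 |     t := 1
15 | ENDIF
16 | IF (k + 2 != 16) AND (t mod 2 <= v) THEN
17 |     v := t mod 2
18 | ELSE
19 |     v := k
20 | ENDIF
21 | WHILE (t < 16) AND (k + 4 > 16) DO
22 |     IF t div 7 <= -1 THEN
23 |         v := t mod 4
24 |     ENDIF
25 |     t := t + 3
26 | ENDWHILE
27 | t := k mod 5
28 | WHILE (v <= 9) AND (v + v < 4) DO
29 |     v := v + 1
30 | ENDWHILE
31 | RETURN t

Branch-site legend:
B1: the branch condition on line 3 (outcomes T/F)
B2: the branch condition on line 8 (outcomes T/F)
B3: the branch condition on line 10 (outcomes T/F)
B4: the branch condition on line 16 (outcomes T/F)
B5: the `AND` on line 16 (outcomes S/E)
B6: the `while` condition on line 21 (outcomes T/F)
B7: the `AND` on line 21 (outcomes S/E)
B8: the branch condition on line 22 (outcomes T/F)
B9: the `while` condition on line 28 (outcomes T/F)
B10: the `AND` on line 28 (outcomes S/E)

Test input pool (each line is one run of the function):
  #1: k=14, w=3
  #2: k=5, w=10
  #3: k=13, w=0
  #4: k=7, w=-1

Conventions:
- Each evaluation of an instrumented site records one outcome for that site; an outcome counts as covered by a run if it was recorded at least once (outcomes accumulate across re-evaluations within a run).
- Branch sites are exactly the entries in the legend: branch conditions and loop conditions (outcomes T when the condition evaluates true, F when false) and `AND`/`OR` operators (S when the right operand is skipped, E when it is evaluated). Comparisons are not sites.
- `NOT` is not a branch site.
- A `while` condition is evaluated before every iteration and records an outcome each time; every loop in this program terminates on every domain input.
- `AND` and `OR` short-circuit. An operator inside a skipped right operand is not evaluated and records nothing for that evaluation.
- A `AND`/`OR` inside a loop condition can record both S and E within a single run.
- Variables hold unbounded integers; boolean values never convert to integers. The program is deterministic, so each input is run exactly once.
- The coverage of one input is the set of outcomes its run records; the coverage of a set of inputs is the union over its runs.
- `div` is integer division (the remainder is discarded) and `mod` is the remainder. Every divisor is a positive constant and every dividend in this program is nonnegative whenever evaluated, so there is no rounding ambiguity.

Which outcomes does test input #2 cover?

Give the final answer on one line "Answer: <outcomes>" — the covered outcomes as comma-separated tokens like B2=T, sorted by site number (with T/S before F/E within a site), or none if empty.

Event log for input #2 (k=5, w=10):
  B1->T, B2->F, B3->F, B5->E, B4->T, B7->E, B6->F, B10->E, B9->T, B10->E
  B9->F
deduplicating events, the covered set is: B1=T, B2=F, B3=F, B4=T, B5=E, B6=F, B7=E, B9=T, B9=F, B10=E

Answer: B1=T, B2=F, B3=F, B4=T, B5=E, B6=F, B7=E, B9=T, B9=F, B10=E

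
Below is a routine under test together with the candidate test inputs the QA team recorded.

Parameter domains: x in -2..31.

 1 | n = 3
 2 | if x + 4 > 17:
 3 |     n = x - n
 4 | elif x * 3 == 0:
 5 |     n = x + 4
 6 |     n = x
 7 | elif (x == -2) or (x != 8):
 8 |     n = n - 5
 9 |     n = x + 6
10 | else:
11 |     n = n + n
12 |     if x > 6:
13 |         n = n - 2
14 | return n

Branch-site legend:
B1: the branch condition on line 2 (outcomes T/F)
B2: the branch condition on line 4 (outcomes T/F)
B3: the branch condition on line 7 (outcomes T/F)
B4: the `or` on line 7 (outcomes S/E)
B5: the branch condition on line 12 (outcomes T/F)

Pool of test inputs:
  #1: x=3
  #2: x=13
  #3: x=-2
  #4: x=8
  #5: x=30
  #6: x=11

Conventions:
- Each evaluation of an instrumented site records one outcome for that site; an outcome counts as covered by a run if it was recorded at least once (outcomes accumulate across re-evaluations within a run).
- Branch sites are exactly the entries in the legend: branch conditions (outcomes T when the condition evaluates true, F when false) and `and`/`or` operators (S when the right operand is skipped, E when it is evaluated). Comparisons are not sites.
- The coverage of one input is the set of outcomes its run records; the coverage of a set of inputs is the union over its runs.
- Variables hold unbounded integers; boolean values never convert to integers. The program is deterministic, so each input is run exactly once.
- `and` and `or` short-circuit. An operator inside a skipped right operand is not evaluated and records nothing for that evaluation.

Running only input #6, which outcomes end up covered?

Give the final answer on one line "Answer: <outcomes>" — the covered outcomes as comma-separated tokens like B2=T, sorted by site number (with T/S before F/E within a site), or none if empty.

Tracing the run of input #6 (x=11):
  B1->F, B2->F, B4->E, B3->T
collecting distinct outcomes: B1=F, B2=F, B3=T, B4=E

Answer: B1=F, B2=F, B3=T, B4=E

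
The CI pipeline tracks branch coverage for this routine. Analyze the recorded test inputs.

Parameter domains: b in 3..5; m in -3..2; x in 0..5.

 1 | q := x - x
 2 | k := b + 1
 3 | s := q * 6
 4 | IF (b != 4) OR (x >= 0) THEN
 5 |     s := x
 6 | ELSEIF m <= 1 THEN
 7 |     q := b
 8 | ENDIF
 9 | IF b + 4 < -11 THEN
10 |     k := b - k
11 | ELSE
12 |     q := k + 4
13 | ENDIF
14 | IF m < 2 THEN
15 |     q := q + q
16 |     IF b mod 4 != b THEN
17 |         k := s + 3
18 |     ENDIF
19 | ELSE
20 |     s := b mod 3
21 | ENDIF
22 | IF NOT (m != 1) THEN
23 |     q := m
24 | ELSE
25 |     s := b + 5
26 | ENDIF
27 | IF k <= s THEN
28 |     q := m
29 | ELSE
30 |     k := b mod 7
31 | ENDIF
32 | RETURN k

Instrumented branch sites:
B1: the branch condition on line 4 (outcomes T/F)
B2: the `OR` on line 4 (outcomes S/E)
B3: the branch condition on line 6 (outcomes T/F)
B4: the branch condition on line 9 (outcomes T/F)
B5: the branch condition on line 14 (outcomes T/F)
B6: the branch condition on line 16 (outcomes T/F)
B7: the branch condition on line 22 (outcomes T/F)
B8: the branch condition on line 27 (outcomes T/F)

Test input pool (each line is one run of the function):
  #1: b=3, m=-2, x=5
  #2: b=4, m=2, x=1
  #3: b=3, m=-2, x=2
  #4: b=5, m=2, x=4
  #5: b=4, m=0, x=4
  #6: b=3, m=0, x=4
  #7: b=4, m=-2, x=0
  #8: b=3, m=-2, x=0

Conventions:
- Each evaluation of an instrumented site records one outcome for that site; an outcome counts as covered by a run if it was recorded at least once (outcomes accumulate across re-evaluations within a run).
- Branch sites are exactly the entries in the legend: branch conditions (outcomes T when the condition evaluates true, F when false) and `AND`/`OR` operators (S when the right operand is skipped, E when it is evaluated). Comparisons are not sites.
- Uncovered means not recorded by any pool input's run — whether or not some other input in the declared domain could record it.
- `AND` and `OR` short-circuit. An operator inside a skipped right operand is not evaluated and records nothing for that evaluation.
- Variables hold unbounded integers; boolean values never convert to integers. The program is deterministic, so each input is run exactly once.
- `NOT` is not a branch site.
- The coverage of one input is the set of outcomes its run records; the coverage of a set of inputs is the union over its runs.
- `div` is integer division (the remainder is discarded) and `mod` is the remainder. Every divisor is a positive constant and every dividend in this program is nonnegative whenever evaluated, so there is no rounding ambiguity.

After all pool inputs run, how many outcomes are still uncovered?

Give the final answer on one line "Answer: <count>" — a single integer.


input #1, b=3, m=-2, x=5: events B2->S, B1->T, B4->F, B5->T, B6->F, B7->F, B8->T; outcomes B1=T, B2=S, B4=F, B5=T, B6=F, B7=F, B8=T
input #2, b=4, m=2, x=1: events B2->E, B1->T, B4->F, B5->F, B7->F, B8->T; outcomes B1=T, B2=E, B4=F, B5=F, B7=F, B8=T
input #3, b=3, m=-2, x=2: events B2->S, B1->T, B4->F, B5->T, B6->F, B7->F, B8->T; outcomes B1=T, B2=S, B4=F, B5=T, B6=F, B7=F, B8=T
input #4, b=5, m=2, x=4: events B2->S, B1->T, B4->F, B5->F, B7->F, B8->T; outcomes B1=T, B2=S, B4=F, B5=F, B7=F, B8=T
input #5, b=4, m=0, x=4: events B2->E, B1->T, B4->F, B5->T, B6->T, B7->F, B8->T; outcomes B1=T, B2=E, B4=F, B5=T, B6=T, B7=F, B8=T
input #6, b=3, m=0, x=4: events B2->S, B1->T, B4->F, B5->T, B6->F, B7->F, B8->T; outcomes B1=T, B2=S, B4=F, B5=T, B6=F, B7=F, B8=T
input #7, b=4, m=-2, x=0: events B2->E, B1->T, B4->F, B5->T, B6->T, B7->F, B8->T; outcomes B1=T, B2=E, B4=F, B5=T, B6=T, B7=F, B8=T
input #8, b=3, m=-2, x=0: events B2->S, B1->T, B4->F, B5->T, B6->F, B7->F, B8->T; outcomes B1=T, B2=S, B4=F, B5=T, B6=F, B7=F, B8=T
union over the pool: B1=T, B2=S, B2=E, B4=F, B5=T, B5=F, B6=T, B6=F, B7=F, B8=T
uncovered (6 of 16): B1=F, B3=T, B3=F, B4=T, B7=T, B8=F
Answer: 6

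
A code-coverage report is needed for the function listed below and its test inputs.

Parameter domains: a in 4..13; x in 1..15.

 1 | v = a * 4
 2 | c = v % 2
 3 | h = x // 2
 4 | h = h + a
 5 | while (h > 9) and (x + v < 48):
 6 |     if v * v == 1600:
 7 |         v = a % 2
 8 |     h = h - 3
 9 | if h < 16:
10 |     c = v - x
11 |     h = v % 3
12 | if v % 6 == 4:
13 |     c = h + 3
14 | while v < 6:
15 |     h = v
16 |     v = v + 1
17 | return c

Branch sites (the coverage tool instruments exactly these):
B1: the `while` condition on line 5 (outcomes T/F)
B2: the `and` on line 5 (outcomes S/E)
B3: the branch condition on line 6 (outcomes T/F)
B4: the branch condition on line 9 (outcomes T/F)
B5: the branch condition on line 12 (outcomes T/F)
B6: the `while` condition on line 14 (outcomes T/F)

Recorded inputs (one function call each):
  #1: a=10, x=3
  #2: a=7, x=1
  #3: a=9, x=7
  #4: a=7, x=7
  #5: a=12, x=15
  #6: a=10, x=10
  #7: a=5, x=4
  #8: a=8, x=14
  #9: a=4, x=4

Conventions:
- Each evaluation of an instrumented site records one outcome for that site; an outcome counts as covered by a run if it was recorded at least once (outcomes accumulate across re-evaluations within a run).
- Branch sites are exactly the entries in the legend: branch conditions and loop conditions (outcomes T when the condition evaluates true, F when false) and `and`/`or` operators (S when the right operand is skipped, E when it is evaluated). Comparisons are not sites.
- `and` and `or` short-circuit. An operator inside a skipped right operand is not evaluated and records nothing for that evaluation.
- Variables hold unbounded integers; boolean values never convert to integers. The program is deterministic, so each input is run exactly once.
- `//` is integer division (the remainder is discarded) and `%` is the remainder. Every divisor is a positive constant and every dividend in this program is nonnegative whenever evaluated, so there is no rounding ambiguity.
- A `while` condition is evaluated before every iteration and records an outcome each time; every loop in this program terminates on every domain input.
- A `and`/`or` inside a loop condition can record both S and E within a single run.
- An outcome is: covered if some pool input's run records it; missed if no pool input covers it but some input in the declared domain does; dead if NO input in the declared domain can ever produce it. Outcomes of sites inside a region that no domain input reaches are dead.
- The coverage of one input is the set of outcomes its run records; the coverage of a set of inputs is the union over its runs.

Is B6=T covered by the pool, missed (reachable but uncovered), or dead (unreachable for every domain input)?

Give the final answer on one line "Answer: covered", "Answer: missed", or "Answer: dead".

B6=T is recorded by pool input(s) 1 -> covered

Answer: covered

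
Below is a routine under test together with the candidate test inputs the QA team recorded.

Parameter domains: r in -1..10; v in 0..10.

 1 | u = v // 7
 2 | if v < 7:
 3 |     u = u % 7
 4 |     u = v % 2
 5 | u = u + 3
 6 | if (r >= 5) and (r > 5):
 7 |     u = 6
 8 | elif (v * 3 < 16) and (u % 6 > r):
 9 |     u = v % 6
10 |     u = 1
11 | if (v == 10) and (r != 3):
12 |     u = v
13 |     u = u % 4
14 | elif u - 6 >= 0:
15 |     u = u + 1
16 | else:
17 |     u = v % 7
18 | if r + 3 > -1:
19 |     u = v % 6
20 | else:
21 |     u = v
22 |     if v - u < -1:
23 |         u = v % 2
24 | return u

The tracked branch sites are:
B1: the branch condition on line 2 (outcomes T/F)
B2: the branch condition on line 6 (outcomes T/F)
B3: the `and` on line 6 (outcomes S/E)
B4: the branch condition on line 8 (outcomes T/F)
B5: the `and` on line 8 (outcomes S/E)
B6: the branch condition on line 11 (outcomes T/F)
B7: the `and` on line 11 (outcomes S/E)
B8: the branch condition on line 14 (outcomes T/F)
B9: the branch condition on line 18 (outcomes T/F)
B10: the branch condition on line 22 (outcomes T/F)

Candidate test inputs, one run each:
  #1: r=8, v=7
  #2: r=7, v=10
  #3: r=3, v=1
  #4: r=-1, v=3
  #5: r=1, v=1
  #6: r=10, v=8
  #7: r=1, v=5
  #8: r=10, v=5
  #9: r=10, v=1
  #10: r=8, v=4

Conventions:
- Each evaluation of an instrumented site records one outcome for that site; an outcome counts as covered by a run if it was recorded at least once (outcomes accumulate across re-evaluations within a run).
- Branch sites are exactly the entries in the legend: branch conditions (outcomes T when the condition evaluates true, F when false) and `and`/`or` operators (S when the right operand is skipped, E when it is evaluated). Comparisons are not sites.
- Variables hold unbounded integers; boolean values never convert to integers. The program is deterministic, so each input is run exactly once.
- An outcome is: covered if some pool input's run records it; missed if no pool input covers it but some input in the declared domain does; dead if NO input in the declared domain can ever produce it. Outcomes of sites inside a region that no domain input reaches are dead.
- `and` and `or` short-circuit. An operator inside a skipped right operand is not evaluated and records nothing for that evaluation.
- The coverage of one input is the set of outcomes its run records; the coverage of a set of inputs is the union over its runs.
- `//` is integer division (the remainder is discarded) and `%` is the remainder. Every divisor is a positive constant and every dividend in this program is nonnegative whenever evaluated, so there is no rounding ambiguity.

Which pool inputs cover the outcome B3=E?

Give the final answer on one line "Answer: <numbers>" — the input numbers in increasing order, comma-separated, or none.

input #1 (r=8, v=7): produces B3=E
input #2 (r=7, v=10): produces B3=E
input #3 (r=3, v=1): does not produce B3=E
input #4 (r=-1, v=3): does not produce B3=E
input #5 (r=1, v=1): does not produce B3=E
input #6 (r=10, v=8): produces B3=E
input #7 (r=1, v=5): does not produce B3=E
input #8 (r=10, v=5): produces B3=E
input #9 (r=10, v=1): produces B3=E
input #10 (r=8, v=4): produces B3=E

Answer: 1, 2, 6, 8, 9, 10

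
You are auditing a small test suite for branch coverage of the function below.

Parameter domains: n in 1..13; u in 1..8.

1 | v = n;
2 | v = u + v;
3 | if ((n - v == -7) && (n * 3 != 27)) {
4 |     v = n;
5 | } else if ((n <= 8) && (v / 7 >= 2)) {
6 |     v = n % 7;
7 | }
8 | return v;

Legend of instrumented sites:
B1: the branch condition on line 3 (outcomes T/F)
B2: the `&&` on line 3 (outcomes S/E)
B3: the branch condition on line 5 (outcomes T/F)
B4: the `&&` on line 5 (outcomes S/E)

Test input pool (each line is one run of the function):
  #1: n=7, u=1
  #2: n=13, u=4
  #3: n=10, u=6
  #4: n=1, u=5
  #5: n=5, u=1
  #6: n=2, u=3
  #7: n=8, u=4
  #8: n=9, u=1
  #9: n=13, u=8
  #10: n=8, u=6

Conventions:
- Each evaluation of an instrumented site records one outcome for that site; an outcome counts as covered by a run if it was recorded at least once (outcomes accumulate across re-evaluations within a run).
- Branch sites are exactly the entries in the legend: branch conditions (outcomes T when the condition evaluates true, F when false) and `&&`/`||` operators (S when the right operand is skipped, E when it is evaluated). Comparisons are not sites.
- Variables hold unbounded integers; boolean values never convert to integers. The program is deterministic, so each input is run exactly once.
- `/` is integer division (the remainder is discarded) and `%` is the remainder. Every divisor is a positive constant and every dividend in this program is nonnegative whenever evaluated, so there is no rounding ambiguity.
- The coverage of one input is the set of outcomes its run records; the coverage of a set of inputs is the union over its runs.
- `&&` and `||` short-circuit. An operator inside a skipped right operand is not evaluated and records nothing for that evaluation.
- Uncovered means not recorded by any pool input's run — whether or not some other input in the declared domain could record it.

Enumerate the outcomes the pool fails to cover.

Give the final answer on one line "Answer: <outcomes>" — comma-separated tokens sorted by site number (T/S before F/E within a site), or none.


input #1, n=7, u=1: events B2->S, B1->F, B4->E, B3->F; outcomes B1=F, B2=S, B3=F, B4=E
input #2, n=13, u=4: events B2->S, B1->F, B4->S, B3->F; outcomes B1=F, B2=S, B3=F, B4=S
input #3, n=10, u=6: events B2->S, B1->F, B4->S, B3->F; outcomes B1=F, B2=S, B3=F, B4=S
input #4, n=1, u=5: events B2->S, B1->F, B4->E, B3->F; outcomes B1=F, B2=S, B3=F, B4=E
input #5, n=5, u=1: events B2->S, B1->F, B4->E, B3->F; outcomes B1=F, B2=S, B3=F, B4=E
input #6, n=2, u=3: events B2->S, B1->F, B4->E, B3->F; outcomes B1=F, B2=S, B3=F, B4=E
input #7, n=8, u=4: events B2->S, B1->F, B4->E, B3->F; outcomes B1=F, B2=S, B3=F, B4=E
input #8, n=9, u=1: events B2->S, B1->F, B4->S, B3->F; outcomes B1=F, B2=S, B3=F, B4=S
input #9, n=13, u=8: events B2->S, B1->F, B4->S, B3->F; outcomes B1=F, B2=S, B3=F, B4=S
input #10, n=8, u=6: events B2->S, B1->F, B4->E, B3->T; outcomes B1=F, B2=S, B3=T, B4=E
union over the pool: B1=F, B2=S, B3=T, B3=F, B4=S, B4=E
uncovered (2 of 8): B1=T, B2=E
Answer: B1=T, B2=E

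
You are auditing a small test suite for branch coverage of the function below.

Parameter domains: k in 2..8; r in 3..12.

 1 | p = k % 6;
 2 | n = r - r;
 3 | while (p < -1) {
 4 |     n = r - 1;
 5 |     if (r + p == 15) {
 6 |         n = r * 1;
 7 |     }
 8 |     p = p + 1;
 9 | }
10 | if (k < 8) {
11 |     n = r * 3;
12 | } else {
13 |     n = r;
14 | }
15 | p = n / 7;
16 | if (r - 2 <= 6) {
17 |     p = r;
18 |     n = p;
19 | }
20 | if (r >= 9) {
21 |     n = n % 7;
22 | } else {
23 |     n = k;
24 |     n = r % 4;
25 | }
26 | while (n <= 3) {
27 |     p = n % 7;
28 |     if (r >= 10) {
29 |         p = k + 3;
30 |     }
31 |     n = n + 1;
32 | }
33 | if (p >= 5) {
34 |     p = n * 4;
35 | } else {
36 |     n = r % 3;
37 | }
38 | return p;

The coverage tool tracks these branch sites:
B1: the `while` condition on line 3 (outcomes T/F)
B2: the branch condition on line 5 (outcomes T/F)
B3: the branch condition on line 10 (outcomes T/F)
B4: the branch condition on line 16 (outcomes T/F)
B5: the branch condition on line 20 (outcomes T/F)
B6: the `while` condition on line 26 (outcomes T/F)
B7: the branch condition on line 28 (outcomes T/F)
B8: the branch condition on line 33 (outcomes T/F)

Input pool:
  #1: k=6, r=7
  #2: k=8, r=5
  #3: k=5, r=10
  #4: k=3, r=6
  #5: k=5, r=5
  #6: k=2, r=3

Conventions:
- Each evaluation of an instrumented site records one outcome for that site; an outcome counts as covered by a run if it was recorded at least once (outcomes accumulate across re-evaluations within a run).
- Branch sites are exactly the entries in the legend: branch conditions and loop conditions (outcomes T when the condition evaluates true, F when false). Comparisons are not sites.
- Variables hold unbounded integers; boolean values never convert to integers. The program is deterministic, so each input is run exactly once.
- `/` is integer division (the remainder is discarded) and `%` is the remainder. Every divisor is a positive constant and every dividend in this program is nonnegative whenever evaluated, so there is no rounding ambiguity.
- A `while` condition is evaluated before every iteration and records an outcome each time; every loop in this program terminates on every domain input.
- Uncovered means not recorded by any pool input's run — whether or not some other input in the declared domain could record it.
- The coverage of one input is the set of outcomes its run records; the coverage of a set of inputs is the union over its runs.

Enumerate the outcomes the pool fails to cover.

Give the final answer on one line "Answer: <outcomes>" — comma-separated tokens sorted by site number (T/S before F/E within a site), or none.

run #1 (k=6, r=7) records B1=F, B3=T, B4=T, B5=F, B6=T, B6=F, B7=F, B8=F
run #2 (k=8, r=5) records B1=F, B3=F, B4=T, B5=F, B6=T, B6=F, B7=F, B8=F
run #3 (k=5, r=10) records B1=F, B3=T, B4=F, B5=T, B6=T, B6=F, B7=T, B8=T
run #4 (k=3, r=6) records B1=F, B3=T, B4=T, B5=F, B6=T, B6=F, B7=F, B8=F
run #5 (k=5, r=5) records B1=F, B3=T, B4=T, B5=F, B6=T, B6=F, B7=F, B8=F
run #6 (k=2, r=3) records B1=F, B3=T, B4=T, B5=F, B6=T, B6=F, B7=F, B8=F
union over the pool: B1=F, B3=T, B3=F, B4=T, B4=F, B5=T, B5=F, B6=T, B6=F, B7=T, B7=F, B8=T, B8=F
uncovered (3 of 16): B1=T, B2=T, B2=F

Answer: B1=T, B2=T, B2=F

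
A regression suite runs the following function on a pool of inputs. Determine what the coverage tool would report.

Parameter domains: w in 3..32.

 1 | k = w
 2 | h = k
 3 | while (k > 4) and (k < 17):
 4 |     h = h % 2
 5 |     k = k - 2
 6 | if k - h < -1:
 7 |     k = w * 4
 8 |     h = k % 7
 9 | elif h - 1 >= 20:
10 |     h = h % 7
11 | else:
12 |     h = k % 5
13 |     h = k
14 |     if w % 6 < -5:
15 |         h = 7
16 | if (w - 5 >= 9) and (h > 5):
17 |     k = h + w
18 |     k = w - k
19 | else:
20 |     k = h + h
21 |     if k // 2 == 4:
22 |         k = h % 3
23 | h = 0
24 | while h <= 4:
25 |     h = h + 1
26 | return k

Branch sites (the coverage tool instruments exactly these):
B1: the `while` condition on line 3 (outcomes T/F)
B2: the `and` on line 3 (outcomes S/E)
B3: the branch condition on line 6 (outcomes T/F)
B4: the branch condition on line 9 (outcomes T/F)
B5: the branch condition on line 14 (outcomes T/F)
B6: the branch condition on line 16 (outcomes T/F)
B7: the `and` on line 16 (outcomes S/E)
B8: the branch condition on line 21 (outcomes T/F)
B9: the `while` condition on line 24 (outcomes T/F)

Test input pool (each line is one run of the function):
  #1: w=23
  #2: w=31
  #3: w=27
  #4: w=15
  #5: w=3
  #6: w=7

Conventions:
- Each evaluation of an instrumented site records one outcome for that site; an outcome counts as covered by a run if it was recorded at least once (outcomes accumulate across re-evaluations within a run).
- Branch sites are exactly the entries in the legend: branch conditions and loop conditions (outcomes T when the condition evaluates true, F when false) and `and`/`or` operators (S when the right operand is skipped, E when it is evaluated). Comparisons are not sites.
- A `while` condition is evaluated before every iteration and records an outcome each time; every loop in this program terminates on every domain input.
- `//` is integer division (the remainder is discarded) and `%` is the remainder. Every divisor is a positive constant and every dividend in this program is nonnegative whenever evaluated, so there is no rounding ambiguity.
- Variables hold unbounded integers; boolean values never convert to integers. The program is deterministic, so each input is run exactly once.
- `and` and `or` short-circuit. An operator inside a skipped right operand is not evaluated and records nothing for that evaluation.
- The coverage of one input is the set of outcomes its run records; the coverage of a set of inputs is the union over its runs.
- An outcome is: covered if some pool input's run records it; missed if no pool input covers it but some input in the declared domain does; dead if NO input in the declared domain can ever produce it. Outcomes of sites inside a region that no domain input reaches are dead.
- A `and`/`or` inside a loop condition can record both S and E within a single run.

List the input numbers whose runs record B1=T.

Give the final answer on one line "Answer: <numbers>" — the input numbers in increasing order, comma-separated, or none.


input #1 (w=23): does not record B1=T
input #2 (w=31): does not record B1=T
input #3 (w=27): does not record B1=T
input #4 (w=15): records B1=T
input #5 (w=3): does not record B1=T
input #6 (w=7): records B1=T
Answer: 4, 6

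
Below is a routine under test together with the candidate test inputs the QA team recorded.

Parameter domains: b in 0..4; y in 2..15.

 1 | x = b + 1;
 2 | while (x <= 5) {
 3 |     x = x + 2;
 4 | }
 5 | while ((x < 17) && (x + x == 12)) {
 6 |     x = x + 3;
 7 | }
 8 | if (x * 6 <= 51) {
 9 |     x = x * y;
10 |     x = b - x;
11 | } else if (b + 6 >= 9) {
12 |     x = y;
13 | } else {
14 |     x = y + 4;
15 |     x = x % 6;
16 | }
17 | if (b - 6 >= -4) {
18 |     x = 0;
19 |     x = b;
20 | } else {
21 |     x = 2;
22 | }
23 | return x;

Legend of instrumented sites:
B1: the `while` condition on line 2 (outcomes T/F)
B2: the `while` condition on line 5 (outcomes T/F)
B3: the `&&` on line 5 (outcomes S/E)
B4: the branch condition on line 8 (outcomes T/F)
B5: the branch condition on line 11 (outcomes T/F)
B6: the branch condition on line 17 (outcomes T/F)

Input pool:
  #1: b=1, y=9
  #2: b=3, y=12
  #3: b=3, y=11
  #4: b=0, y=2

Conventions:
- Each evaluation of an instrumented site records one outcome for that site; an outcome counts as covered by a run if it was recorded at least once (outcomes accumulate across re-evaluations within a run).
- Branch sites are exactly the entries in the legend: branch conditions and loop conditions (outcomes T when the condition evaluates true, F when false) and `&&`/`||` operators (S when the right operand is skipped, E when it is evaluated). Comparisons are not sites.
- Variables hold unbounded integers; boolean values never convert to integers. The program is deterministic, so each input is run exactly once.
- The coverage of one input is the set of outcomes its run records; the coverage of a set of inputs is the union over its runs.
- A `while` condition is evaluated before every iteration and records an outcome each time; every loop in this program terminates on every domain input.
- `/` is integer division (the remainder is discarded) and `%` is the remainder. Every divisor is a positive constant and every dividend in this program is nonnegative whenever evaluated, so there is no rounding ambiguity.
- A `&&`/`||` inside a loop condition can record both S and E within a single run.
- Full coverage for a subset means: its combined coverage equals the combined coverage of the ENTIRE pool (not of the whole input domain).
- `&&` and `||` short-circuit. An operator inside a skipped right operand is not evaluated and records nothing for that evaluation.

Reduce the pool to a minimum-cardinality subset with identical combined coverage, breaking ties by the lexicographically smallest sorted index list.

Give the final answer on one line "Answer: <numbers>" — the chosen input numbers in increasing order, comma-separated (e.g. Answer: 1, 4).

test 1 (b=1, y=9) hits B1=T, B1=F, B2=T, B2=F, B3=E, B4=F, B5=F, B6=F
test 2 (b=3, y=12) hits B1=T, B1=F, B2=T, B2=F, B3=E, B4=F, B5=T, B6=T
test 3 (b=3, y=11) hits B1=T, B1=F, B2=T, B2=F, B3=E, B4=F, B5=T, B6=T
test 4 (b=0, y=2) hits B1=T, B1=F, B2=F, B3=E, B4=T, B6=F
pool-wide coverage (11 outcomes): B1=T, B1=F, B2=T, B2=F, B3=E, B4=T, B4=F, B5=T, B5=F, B6=T, B6=F
no size-1 subset reaches all 11 outcomes (best union: 8/11)
no size-2 subset reaches all 11 outcomes (best union: 10/11)
size 3: inputs {1, 2, 4} cover all 11 outcomes, and no lexicographically smaller subset of this size does

Answer: 1, 2, 4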